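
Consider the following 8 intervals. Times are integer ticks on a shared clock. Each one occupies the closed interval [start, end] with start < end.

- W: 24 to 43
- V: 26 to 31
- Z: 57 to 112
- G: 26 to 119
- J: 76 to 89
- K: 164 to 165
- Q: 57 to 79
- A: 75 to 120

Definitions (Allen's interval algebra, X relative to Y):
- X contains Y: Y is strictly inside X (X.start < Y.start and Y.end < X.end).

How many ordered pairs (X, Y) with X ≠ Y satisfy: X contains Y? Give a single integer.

Checking all 56 ordered pairs for relation 'contains'; matching pairs in alphabetical order:
(A, J): A contains J ✓
(G, J): G contains J ✓
(G, Q): G contains Q ✓
(G, Z): G contains Z ✓
(W, V): W contains V ✓
(Z, J): Z contains J ✓
Count: 6.

6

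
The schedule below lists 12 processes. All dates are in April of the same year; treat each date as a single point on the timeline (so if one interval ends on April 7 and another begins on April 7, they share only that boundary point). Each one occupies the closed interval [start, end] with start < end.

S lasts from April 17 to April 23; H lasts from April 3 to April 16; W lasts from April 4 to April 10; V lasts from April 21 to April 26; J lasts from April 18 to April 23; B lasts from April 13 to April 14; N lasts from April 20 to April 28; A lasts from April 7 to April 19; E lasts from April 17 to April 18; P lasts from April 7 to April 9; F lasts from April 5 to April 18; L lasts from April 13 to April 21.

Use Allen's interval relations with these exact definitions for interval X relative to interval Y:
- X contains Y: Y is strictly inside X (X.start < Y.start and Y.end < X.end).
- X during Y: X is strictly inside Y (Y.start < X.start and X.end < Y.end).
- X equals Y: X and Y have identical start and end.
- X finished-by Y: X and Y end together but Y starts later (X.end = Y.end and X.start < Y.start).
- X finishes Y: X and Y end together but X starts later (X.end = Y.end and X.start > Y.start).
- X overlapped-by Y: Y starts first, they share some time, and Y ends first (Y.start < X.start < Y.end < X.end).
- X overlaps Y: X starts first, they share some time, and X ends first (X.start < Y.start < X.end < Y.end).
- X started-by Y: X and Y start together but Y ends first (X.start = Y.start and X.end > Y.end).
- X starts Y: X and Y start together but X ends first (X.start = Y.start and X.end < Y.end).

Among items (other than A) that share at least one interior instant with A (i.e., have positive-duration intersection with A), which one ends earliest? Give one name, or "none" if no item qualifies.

Target A = [April 7, April 19].
B [April 13, April 14] → during → candidate.
E [April 17, April 18] → during → candidate.
F [April 5, April 18] → overlaps → candidate.
H [April 3, April 16] → overlaps → candidate.
J [April 18, April 23] → overlapped-by → candidate.
L [April 13, April 21] → overlapped-by → candidate.
N [April 20, April 28] → after → excluded.
P [April 7, April 9] → starts → candidate.
S [April 17, April 23] → overlapped-by → candidate.
V [April 21, April 26] → after → excluded.
W [April 4, April 10] → overlaps → candidate.
Among candidates, earliest end is April 9 → P.

P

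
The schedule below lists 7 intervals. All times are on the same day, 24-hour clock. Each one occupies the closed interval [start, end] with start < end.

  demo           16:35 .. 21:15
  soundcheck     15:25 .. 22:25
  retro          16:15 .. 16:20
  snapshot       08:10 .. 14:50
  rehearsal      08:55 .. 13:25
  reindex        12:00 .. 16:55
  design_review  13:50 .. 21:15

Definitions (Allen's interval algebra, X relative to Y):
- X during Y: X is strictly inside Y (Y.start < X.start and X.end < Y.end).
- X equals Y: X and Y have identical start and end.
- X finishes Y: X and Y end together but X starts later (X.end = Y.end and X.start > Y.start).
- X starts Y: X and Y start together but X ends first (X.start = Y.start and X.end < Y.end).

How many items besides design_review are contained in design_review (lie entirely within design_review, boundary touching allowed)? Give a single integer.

Target design_review = [13:50, 21:15].
demo [16:35, 21:15] → finishes → counts.
rehearsal [08:55, 13:25] → before → no.
reindex [12:00, 16:55] → overlaps → no.
retro [16:15, 16:20] → during → counts.
snapshot [08:10, 14:50] → overlaps → no.
soundcheck [15:25, 22:25] → overlapped-by → no.
Total: 2.

2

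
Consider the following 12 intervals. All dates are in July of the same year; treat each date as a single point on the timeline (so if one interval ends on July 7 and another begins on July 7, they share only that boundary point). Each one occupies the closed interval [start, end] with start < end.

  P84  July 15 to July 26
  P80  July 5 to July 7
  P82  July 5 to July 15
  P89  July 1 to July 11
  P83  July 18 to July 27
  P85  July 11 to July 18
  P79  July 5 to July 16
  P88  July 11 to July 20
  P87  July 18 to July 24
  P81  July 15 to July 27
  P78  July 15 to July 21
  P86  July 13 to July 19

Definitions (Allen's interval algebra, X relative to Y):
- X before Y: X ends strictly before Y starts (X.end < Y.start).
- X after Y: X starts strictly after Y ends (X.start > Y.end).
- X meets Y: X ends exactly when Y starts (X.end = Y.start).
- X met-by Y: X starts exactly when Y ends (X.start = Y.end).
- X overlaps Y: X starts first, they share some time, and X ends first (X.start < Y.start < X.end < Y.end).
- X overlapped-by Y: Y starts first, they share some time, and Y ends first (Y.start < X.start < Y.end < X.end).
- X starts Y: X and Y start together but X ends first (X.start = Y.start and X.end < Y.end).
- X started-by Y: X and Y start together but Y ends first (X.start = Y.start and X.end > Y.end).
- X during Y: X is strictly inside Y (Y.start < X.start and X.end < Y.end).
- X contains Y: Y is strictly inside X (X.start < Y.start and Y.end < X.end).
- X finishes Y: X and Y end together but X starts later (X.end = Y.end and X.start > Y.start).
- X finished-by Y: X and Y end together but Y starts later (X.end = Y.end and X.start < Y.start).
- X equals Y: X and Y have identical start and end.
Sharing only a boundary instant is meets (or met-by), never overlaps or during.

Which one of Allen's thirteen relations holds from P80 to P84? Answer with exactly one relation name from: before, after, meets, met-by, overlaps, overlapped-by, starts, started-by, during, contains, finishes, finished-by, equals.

P80 = [July 5, July 7]; P84 = [July 15, July 26].
Compare endpoints: P80.start < P84.start, P80.start < P84.end, P80.end < P84.start, P80.end < P84.end.
That pattern is 'before'.

before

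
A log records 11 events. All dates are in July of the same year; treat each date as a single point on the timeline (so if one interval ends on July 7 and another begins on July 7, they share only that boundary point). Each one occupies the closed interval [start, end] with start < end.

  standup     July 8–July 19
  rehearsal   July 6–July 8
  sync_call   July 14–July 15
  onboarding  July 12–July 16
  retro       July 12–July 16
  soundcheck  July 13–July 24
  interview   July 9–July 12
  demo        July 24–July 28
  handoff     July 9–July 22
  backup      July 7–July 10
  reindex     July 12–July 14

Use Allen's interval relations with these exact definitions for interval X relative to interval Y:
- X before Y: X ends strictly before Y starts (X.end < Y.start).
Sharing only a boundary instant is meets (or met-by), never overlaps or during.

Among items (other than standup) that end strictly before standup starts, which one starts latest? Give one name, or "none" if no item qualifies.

Target standup = [July 8, July 19].
backup [July 7, July 10] → overlaps → excluded.
demo [July 24, July 28] → after → excluded.
handoff [July 9, July 22] → overlapped-by → excluded.
interview [July 9, July 12] → during → excluded.
onboarding [July 12, July 16] → during → excluded.
rehearsal [July 6, July 8] → meets → excluded.
reindex [July 12, July 14] → during → excluded.
retro [July 12, July 16] → during → excluded.
soundcheck [July 13, July 24] → overlapped-by → excluded.
sync_call [July 14, July 15] → during → excluded.
No candidates → none.

none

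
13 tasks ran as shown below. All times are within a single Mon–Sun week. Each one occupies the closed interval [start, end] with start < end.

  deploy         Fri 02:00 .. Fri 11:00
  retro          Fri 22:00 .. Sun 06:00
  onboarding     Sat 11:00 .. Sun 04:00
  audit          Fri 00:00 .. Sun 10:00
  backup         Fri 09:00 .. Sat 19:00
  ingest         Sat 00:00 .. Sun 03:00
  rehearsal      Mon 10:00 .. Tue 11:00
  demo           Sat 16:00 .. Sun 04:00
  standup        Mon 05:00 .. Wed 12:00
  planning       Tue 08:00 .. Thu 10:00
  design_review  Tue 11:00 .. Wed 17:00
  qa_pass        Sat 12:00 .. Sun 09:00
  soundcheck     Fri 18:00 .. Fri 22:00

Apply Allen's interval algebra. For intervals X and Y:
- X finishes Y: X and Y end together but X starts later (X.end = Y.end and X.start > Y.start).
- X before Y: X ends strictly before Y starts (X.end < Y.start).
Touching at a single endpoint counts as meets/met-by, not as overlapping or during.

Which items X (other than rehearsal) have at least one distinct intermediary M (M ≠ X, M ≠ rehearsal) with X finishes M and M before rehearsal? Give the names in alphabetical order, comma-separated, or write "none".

none

Target rehearsal = [Mon 10:00, Tue 11:00].
Intermediaries M with M before rehearsal: none.
Union: none.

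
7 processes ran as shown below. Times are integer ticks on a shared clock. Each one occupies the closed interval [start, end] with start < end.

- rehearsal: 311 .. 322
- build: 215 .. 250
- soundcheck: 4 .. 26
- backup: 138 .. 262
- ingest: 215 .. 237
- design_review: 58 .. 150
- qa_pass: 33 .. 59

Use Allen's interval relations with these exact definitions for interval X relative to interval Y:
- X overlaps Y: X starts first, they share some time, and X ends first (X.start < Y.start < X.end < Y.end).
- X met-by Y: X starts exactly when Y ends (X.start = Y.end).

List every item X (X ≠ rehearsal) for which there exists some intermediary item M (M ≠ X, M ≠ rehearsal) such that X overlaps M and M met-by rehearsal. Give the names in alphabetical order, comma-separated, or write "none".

Target rehearsal = [311, 322].
Intermediaries M with M met-by rehearsal: none.
Union: none.

none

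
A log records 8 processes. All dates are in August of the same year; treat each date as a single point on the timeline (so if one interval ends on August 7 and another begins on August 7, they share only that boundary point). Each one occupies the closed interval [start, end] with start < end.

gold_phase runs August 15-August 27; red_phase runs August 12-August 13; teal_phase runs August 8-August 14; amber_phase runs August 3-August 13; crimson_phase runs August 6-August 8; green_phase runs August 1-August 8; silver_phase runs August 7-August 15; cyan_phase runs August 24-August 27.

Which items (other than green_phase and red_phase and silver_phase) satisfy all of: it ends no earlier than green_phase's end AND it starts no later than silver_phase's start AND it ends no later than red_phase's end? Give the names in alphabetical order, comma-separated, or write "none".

amber_phase, crimson_phase

Conditions: its end is no earlier than green_phase's end (X.end >= August 8) AND its start is no later than silver_phase's start (X.start <= August 7) AND its end is no later than red_phase's end (X.end <= August 13).
amber_phase: end August 13 >= August 8? ✓; start August 3 <= August 7? ✓; end August 13 <= August 13? ✓ → yes.
crimson_phase: end August 8 >= August 8? ✓; start August 6 <= August 7? ✓; end August 8 <= August 13? ✓ → yes.
cyan_phase: end August 27 >= August 8? ✓; start August 24 <= August 7? ✗; end August 27 <= August 13? ✗ → no.
gold_phase: end August 27 >= August 8? ✓; start August 15 <= August 7? ✗; end August 27 <= August 13? ✗ → no.
teal_phase: end August 14 >= August 8? ✓; start August 8 <= August 7? ✗; end August 14 <= August 13? ✗ → no.
Result: amber_phase, crimson_phase.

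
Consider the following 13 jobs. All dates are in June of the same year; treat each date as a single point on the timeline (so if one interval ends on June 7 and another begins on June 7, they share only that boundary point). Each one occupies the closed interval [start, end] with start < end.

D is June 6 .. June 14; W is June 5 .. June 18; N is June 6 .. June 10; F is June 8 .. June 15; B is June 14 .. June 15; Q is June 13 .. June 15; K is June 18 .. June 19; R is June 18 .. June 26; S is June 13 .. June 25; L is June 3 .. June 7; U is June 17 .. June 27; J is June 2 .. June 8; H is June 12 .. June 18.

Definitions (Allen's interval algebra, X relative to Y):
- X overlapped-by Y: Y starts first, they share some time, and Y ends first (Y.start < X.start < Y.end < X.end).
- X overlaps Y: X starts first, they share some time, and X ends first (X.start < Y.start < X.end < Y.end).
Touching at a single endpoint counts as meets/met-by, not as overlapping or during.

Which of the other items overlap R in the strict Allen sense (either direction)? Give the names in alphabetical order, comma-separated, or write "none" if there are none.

S

Target R = [June 18, June 26].
B [June 14, June 15] → before → no.
D [June 6, June 14] → before → no.
F [June 8, June 15] → before → no.
H [June 12, June 18] → meets → no.
J [June 2, June 8] → before → no.
K [June 18, June 19] → starts → no.
L [June 3, June 7] → before → no.
N [June 6, June 10] → before → no.
Q [June 13, June 15] → before → no.
S [June 13, June 25] → overlaps → yes.
U [June 17, June 27] → contains → no.
W [June 5, June 18] → meets → no.
Result: S.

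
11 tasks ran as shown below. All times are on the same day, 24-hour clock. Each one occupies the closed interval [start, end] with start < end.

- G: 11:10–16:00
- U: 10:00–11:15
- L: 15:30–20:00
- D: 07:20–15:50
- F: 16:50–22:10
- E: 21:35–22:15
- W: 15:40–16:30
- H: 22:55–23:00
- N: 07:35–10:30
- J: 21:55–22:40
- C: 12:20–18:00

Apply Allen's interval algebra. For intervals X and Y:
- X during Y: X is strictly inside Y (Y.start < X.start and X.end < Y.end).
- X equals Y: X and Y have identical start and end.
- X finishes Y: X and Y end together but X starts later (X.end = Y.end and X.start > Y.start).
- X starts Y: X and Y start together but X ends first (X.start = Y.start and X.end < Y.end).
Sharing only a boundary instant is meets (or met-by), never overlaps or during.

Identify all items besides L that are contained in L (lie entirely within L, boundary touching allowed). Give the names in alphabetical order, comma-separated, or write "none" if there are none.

W

Target L = [15:30, 20:00].
C [12:20, 18:00] → overlaps → no.
D [07:20, 15:50] → overlaps → no.
E [21:35, 22:15] → after → no.
F [16:50, 22:10] → overlapped-by → no.
G [11:10, 16:00] → overlaps → no.
H [22:55, 23:00] → after → no.
J [21:55, 22:40] → after → no.
N [07:35, 10:30] → before → no.
U [10:00, 11:15] → before → no.
W [15:40, 16:30] → during → yes.
Result: W.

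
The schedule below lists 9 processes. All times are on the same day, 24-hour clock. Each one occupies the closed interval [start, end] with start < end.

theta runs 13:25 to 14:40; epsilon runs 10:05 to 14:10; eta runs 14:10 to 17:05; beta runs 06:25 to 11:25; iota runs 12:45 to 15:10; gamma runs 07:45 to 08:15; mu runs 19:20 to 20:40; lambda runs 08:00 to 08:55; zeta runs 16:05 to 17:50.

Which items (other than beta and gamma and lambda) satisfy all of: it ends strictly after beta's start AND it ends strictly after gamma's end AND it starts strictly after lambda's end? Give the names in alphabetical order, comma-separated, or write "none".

epsilon, eta, iota, mu, theta, zeta

Conditions: its end is strictly after beta's start (X.end > 06:25) AND its end is strictly after gamma's end (X.end > 08:15) AND its start is strictly after lambda's end (X.start > 08:55).
epsilon: end 14:10 > 06:25? ✓; end 14:10 > 08:15? ✓; start 10:05 > 08:55? ✓ → yes.
eta: end 17:05 > 06:25? ✓; end 17:05 > 08:15? ✓; start 14:10 > 08:55? ✓ → yes.
iota: end 15:10 > 06:25? ✓; end 15:10 > 08:15? ✓; start 12:45 > 08:55? ✓ → yes.
mu: end 20:40 > 06:25? ✓; end 20:40 > 08:15? ✓; start 19:20 > 08:55? ✓ → yes.
theta: end 14:40 > 06:25? ✓; end 14:40 > 08:15? ✓; start 13:25 > 08:55? ✓ → yes.
zeta: end 17:50 > 06:25? ✓; end 17:50 > 08:15? ✓; start 16:05 > 08:55? ✓ → yes.
Result: epsilon, eta, iota, mu, theta, zeta.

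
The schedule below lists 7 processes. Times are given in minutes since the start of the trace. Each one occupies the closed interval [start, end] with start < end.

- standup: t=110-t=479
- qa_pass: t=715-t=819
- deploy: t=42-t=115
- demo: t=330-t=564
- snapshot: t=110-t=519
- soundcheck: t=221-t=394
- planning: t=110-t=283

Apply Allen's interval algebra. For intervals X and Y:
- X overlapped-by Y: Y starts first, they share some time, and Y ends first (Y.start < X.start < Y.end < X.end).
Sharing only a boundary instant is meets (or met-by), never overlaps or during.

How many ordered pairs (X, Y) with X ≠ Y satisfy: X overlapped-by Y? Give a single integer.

7

Checking all 42 ordered pairs for relation 'overlapped-by'; matching pairs in alphabetical order:
(demo, snapshot): demo overlapped-by snapshot ✓
(demo, soundcheck): demo overlapped-by soundcheck ✓
(demo, standup): demo overlapped-by standup ✓
(planning, deploy): planning overlapped-by deploy ✓
(snapshot, deploy): snapshot overlapped-by deploy ✓
(soundcheck, planning): soundcheck overlapped-by planning ✓
(standup, deploy): standup overlapped-by deploy ✓
Count: 7.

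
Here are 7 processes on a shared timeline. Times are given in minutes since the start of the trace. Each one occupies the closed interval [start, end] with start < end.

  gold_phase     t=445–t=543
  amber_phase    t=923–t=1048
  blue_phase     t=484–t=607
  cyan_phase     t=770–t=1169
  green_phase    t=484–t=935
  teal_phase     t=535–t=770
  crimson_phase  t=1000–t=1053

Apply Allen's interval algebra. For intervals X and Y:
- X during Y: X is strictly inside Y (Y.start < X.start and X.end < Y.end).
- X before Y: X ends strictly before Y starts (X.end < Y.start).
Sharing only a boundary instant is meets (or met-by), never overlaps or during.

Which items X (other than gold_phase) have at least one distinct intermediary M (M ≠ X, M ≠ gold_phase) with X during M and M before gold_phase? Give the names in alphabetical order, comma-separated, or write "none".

Target gold_phase = [t=445, t=543].
Intermediaries M with M before gold_phase: none.
Union: none.

none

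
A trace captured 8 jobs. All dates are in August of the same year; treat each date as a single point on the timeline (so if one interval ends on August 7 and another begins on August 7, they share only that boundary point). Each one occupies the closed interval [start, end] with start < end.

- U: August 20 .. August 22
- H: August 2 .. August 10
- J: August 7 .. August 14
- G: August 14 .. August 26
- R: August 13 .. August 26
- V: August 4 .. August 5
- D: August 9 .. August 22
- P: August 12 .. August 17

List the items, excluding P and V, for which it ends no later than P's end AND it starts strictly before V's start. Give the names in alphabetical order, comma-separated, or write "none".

Conditions: its end is no later than P's end (X.end <= August 17) AND its start is strictly before V's start (X.start < August 4).
D: end August 22 <= August 17? ✗; start August 9 < August 4? ✗ → no.
G: end August 26 <= August 17? ✗; start August 14 < August 4? ✗ → no.
H: end August 10 <= August 17? ✓; start August 2 < August 4? ✓ → yes.
J: end August 14 <= August 17? ✓; start August 7 < August 4? ✗ → no.
R: end August 26 <= August 17? ✗; start August 13 < August 4? ✗ → no.
U: end August 22 <= August 17? ✗; start August 20 < August 4? ✗ → no.
Result: H.

H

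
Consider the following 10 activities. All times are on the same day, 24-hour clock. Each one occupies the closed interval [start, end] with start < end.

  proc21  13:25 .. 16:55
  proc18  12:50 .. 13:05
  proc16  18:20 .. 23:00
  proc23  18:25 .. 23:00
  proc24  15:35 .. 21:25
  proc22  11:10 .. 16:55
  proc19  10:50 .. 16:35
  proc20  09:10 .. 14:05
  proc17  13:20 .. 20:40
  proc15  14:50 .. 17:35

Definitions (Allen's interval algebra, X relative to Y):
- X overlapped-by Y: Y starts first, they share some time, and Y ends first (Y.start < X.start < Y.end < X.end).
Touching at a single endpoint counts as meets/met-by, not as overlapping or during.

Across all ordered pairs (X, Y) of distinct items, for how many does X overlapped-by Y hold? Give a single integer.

Checking all 90 ordered pairs for relation 'overlapped-by'; matching pairs in alphabetical order:
(proc15, proc19): proc15 overlapped-by proc19 ✓
(proc15, proc21): proc15 overlapped-by proc21 ✓
(proc15, proc22): proc15 overlapped-by proc22 ✓
(proc16, proc17): proc16 overlapped-by proc17 ✓
(proc16, proc24): proc16 overlapped-by proc24 ✓
(proc17, proc19): proc17 overlapped-by proc19 ✓
(proc17, proc20): proc17 overlapped-by proc20 ✓
(proc17, proc22): proc17 overlapped-by proc22 ✓
(proc19, proc20): proc19 overlapped-by proc20 ✓
(proc21, proc19): proc21 overlapped-by proc19 ✓
(proc21, proc20): proc21 overlapped-by proc20 ✓
(proc22, proc19): proc22 overlapped-by proc19 ✓
(proc22, proc20): proc22 overlapped-by proc20 ✓
(proc23, proc17): proc23 overlapped-by proc17 ✓
(proc23, proc24): proc23 overlapped-by proc24 ✓
(proc24, proc15): proc24 overlapped-by proc15 ✓
(proc24, proc17): proc24 overlapped-by proc17 ✓
(proc24, proc19): proc24 overlapped-by proc19 ✓
(proc24, proc21): proc24 overlapped-by proc21 ✓
(proc24, proc22): proc24 overlapped-by proc22 ✓
Count: 20.

20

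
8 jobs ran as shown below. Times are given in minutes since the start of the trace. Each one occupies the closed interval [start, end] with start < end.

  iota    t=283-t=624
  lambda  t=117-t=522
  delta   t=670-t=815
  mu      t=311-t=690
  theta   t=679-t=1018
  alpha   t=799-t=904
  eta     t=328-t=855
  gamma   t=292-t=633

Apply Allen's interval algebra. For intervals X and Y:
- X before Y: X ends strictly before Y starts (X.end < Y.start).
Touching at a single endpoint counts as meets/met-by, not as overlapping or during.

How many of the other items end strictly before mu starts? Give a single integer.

0

Target mu = [t=311, t=690].
alpha [t=799, t=904] → after → no.
delta [t=670, t=815] → overlapped-by → no.
eta [t=328, t=855] → overlapped-by → no.
gamma [t=292, t=633] → overlaps → no.
iota [t=283, t=624] → overlaps → no.
lambda [t=117, t=522] → overlaps → no.
theta [t=679, t=1018] → overlapped-by → no.
Total: 0.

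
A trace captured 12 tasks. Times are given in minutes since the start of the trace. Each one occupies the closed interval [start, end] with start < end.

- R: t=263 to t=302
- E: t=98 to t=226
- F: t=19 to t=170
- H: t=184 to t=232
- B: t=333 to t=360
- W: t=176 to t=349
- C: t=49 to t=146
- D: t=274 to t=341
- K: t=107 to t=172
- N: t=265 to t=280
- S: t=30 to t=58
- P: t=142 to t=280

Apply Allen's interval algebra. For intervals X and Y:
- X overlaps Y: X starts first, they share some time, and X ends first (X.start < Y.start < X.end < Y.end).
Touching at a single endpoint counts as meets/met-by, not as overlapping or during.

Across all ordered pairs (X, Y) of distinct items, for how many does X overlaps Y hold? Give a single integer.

Checking all 132 ordered pairs for relation 'overlaps'; matching pairs in alphabetical order:
(C, E): C overlaps E ✓
(C, K): C overlaps K ✓
(C, P): C overlaps P ✓
(D, B): D overlaps B ✓
(E, H): E overlaps H ✓
(E, P): E overlaps P ✓
(E, W): E overlaps W ✓
(F, E): F overlaps E ✓
(F, K): F overlaps K ✓
(F, P): F overlaps P ✓
(K, P): K overlaps P ✓
(N, D): N overlaps D ✓
(P, D): P overlaps D ✓
(P, R): P overlaps R ✓
(P, W): P overlaps W ✓
(R, D): R overlaps D ✓
(S, C): S overlaps C ✓
(W, B): W overlaps B ✓
Count: 18.

18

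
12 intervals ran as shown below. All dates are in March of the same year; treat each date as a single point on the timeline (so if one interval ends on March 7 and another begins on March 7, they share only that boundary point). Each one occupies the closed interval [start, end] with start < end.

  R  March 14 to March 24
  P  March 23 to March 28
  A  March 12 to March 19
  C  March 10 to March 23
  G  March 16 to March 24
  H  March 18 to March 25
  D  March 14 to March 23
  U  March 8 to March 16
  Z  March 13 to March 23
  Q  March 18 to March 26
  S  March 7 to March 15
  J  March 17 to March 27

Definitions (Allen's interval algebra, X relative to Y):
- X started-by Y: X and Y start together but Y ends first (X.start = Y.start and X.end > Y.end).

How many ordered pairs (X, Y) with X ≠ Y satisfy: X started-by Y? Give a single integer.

Checking all 132 ordered pairs for relation 'started-by'; matching pairs in alphabetical order:
(Q, H): Q started-by H ✓
(R, D): R started-by D ✓
Count: 2.

2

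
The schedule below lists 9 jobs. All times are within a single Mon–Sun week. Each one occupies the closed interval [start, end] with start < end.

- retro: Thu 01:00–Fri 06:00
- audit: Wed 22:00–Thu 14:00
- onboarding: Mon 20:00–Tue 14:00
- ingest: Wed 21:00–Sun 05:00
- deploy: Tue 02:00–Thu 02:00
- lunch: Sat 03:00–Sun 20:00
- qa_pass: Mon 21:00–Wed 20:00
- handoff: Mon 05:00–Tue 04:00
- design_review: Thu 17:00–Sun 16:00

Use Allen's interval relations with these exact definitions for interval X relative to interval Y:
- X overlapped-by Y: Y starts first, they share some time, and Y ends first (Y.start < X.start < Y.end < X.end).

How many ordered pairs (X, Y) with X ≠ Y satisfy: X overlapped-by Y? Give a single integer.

14

Checking all 72 ordered pairs for relation 'overlapped-by'; matching pairs in alphabetical order:
(audit, deploy): audit overlapped-by deploy ✓
(deploy, handoff): deploy overlapped-by handoff ✓
(deploy, onboarding): deploy overlapped-by onboarding ✓
(deploy, qa_pass): deploy overlapped-by qa_pass ✓
(design_review, ingest): design_review overlapped-by ingest ✓
(design_review, retro): design_review overlapped-by retro ✓
(ingest, deploy): ingest overlapped-by deploy ✓
(lunch, design_review): lunch overlapped-by design_review ✓
(lunch, ingest): lunch overlapped-by ingest ✓
(onboarding, handoff): onboarding overlapped-by handoff ✓
(qa_pass, handoff): qa_pass overlapped-by handoff ✓
(qa_pass, onboarding): qa_pass overlapped-by onboarding ✓
(retro, audit): retro overlapped-by audit ✓
(retro, deploy): retro overlapped-by deploy ✓
Count: 14.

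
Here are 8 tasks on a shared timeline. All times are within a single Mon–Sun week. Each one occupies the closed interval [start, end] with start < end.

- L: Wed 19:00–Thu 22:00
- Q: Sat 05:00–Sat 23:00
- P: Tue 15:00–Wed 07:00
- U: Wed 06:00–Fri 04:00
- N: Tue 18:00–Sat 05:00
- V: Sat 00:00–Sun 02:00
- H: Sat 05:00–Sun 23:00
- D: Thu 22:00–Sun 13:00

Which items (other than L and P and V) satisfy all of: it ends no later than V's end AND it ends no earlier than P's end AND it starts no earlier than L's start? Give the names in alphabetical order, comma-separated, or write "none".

Conditions: its end is no later than V's end (X.end <= Sun 02:00) AND its end is no earlier than P's end (X.end >= Wed 07:00) AND its start is no earlier than L's start (X.start >= Wed 19:00).
D: end Sun 13:00 <= Sun 02:00? ✗; end Sun 13:00 >= Wed 07:00? ✓; start Thu 22:00 >= Wed 19:00? ✓ → no.
H: end Sun 23:00 <= Sun 02:00? ✗; end Sun 23:00 >= Wed 07:00? ✓; start Sat 05:00 >= Wed 19:00? ✓ → no.
N: end Sat 05:00 <= Sun 02:00? ✓; end Sat 05:00 >= Wed 07:00? ✓; start Tue 18:00 >= Wed 19:00? ✗ → no.
Q: end Sat 23:00 <= Sun 02:00? ✓; end Sat 23:00 >= Wed 07:00? ✓; start Sat 05:00 >= Wed 19:00? ✓ → yes.
U: end Fri 04:00 <= Sun 02:00? ✓; end Fri 04:00 >= Wed 07:00? ✓; start Wed 06:00 >= Wed 19:00? ✗ → no.
Result: Q.

Q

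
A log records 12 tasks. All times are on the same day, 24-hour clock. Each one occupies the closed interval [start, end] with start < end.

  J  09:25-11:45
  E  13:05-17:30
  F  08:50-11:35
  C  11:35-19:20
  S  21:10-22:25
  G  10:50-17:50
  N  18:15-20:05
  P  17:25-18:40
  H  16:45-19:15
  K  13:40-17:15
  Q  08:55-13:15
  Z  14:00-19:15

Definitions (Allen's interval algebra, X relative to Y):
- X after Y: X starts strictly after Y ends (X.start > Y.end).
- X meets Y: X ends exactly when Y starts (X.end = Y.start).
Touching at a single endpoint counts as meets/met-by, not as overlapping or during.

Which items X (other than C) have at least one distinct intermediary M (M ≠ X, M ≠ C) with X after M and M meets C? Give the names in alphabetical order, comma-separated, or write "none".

Target C = [11:35, 19:20].
Intermediaries M with M meets C: F.
Via F — items with X after F: E, H, K, N, P, S, Z.
Union: E, H, K, N, P, S, Z.

E, H, K, N, P, S, Z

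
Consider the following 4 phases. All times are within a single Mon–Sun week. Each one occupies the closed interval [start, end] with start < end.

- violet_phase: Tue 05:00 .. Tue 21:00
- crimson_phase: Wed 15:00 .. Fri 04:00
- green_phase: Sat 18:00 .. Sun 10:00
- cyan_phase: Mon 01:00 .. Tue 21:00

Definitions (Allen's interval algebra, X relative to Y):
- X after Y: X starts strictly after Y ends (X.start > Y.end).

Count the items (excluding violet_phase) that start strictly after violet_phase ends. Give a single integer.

2

Target violet_phase = [Tue 05:00, Tue 21:00].
crimson_phase [Wed 15:00, Fri 04:00] → after → counts.
cyan_phase [Mon 01:00, Tue 21:00] → finished-by → no.
green_phase [Sat 18:00, Sun 10:00] → after → counts.
Total: 2.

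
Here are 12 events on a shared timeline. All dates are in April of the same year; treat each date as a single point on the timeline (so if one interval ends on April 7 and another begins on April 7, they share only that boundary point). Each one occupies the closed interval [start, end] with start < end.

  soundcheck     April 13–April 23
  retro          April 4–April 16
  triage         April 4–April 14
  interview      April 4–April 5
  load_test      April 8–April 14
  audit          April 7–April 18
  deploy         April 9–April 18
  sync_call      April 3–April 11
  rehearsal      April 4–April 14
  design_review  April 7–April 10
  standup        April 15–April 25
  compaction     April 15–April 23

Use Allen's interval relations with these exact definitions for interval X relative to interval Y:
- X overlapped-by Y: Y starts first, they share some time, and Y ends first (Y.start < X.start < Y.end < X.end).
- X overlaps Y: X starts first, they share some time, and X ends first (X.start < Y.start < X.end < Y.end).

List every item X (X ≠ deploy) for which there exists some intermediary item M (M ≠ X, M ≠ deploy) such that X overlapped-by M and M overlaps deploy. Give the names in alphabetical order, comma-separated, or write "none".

Target deploy = [April 9, April 18].
Intermediaries M with M overlaps deploy: design_review, load_test, rehearsal, retro, sync_call, triage.
Via design_review — items with X overlapped-by design_review: load_test.
Via load_test — items with X overlapped-by load_test: soundcheck.
Via rehearsal — items with X overlapped-by rehearsal: audit, soundcheck.
Via retro — items with X overlapped-by retro: audit, compaction, soundcheck, standup.
Via sync_call — items with X overlapped-by sync_call: audit, load_test, rehearsal, retro, triage.
Via triage — items with X overlapped-by triage: audit, soundcheck.
Union: audit, compaction, load_test, rehearsal, retro, soundcheck, standup, triage.

audit, compaction, load_test, rehearsal, retro, soundcheck, standup, triage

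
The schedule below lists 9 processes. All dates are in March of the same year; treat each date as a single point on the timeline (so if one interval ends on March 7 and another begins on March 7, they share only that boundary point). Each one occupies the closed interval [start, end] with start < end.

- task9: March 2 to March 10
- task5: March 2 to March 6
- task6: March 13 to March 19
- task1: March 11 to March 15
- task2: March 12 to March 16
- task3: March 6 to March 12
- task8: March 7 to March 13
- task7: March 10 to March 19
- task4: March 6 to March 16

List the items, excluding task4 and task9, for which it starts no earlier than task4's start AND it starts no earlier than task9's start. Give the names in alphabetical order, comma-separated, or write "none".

Conditions: its start is no earlier than task4's start (X.start >= March 6) AND its start is no earlier than task9's start (X.start >= March 2).
task1: start March 11 >= March 6? ✓; start March 11 >= March 2? ✓ → yes.
task2: start March 12 >= March 6? ✓; start March 12 >= March 2? ✓ → yes.
task3: start March 6 >= March 6? ✓; start March 6 >= March 2? ✓ → yes.
task5: start March 2 >= March 6? ✗; start March 2 >= March 2? ✓ → no.
task6: start March 13 >= March 6? ✓; start March 13 >= March 2? ✓ → yes.
task7: start March 10 >= March 6? ✓; start March 10 >= March 2? ✓ → yes.
task8: start March 7 >= March 6? ✓; start March 7 >= March 2? ✓ → yes.
Result: task1, task2, task3, task6, task7, task8.

task1, task2, task3, task6, task7, task8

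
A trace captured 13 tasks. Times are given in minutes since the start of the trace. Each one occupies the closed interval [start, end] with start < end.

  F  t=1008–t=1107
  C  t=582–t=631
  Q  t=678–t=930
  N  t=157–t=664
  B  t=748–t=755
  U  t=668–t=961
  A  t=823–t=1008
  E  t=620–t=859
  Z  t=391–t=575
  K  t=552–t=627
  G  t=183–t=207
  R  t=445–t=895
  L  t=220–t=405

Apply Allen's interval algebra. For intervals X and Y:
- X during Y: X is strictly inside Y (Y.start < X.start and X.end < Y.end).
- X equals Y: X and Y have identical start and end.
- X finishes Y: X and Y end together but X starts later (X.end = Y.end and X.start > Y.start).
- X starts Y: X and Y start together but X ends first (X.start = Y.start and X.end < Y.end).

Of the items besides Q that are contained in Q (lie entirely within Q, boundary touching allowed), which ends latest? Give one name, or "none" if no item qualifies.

Target Q = [t=678, t=930].
A [t=823, t=1008] → overlapped-by → excluded.
B [t=748, t=755] → during → candidate.
C [t=582, t=631] → before → excluded.
E [t=620, t=859] → overlaps → excluded.
F [t=1008, t=1107] → after → excluded.
G [t=183, t=207] → before → excluded.
K [t=552, t=627] → before → excluded.
L [t=220, t=405] → before → excluded.
N [t=157, t=664] → before → excluded.
R [t=445, t=895] → overlaps → excluded.
U [t=668, t=961] → contains → excluded.
Z [t=391, t=575] → before → excluded.
Among candidates, latest end is t=755 → B.

B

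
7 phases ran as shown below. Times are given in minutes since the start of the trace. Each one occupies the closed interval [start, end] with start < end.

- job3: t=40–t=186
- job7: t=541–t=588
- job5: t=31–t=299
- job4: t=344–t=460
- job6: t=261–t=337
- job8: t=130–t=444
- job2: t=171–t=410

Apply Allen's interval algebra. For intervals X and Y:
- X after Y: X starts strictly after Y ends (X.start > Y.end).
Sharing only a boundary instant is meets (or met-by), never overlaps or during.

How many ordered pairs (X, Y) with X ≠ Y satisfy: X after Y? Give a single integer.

10

Checking all 42 ordered pairs for relation 'after'; matching pairs in alphabetical order:
(job4, job3): job4 after job3 ✓
(job4, job5): job4 after job5 ✓
(job4, job6): job4 after job6 ✓
(job6, job3): job6 after job3 ✓
(job7, job2): job7 after job2 ✓
(job7, job3): job7 after job3 ✓
(job7, job4): job7 after job4 ✓
(job7, job5): job7 after job5 ✓
(job7, job6): job7 after job6 ✓
(job7, job8): job7 after job8 ✓
Count: 10.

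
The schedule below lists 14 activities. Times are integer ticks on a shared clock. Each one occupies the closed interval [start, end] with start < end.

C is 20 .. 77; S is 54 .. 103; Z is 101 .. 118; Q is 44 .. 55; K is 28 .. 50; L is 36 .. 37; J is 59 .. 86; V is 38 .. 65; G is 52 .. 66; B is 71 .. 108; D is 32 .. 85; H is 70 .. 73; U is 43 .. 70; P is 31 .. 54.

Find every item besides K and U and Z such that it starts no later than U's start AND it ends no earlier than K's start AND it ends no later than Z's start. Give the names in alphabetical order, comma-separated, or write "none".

C, D, L, P, V

Conditions: its start is no later than U's start (X.start <= 43) AND its end is no earlier than K's start (X.end >= 28) AND its end is no later than Z's start (X.end <= 101).
B: start 71 <= 43? ✗; end 108 >= 28? ✓; end 108 <= 101? ✗ → no.
C: start 20 <= 43? ✓; end 77 >= 28? ✓; end 77 <= 101? ✓ → yes.
D: start 32 <= 43? ✓; end 85 >= 28? ✓; end 85 <= 101? ✓ → yes.
G: start 52 <= 43? ✗; end 66 >= 28? ✓; end 66 <= 101? ✓ → no.
H: start 70 <= 43? ✗; end 73 >= 28? ✓; end 73 <= 101? ✓ → no.
J: start 59 <= 43? ✗; end 86 >= 28? ✓; end 86 <= 101? ✓ → no.
L: start 36 <= 43? ✓; end 37 >= 28? ✓; end 37 <= 101? ✓ → yes.
P: start 31 <= 43? ✓; end 54 >= 28? ✓; end 54 <= 101? ✓ → yes.
Q: start 44 <= 43? ✗; end 55 >= 28? ✓; end 55 <= 101? ✓ → no.
S: start 54 <= 43? ✗; end 103 >= 28? ✓; end 103 <= 101? ✗ → no.
V: start 38 <= 43? ✓; end 65 >= 28? ✓; end 65 <= 101? ✓ → yes.
Result: C, D, L, P, V.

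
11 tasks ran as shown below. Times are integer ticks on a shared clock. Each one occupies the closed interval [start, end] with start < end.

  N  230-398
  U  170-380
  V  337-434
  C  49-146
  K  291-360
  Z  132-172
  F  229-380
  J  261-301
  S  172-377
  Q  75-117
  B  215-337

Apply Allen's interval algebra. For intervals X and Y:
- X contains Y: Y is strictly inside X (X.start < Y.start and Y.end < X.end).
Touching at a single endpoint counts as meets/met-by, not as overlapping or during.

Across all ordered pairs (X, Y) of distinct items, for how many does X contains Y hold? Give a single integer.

13

Checking all 110 ordered pairs for relation 'contains'; matching pairs in alphabetical order:
(B, J): B contains J ✓
(C, Q): C contains Q ✓
(F, J): F contains J ✓
(F, K): F contains K ✓
(N, J): N contains J ✓
(N, K): N contains K ✓
(S, B): S contains B ✓
(S, J): S contains J ✓
(S, K): S contains K ✓
(U, B): U contains B ✓
(U, J): U contains J ✓
(U, K): U contains K ✓
(U, S): U contains S ✓
Count: 13.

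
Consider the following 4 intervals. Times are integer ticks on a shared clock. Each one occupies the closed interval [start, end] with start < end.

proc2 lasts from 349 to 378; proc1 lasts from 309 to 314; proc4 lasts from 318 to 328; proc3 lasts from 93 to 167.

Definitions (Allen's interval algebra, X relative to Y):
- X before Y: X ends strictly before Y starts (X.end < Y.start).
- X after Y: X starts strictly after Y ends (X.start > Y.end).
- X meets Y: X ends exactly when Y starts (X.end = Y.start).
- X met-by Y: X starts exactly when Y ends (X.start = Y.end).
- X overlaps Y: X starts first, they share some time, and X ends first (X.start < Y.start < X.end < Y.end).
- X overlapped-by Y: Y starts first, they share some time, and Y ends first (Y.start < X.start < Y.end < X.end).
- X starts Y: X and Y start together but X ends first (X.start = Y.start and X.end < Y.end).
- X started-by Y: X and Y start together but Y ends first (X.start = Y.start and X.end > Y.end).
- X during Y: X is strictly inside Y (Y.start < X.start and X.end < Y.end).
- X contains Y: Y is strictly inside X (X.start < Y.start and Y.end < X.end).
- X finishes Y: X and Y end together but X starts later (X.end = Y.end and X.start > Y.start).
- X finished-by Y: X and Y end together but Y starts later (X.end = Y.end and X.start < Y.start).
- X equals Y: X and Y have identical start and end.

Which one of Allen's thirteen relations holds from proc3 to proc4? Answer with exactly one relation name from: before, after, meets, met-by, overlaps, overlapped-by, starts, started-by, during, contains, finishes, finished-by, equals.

before

proc3 = [93, 167]; proc4 = [318, 328].
Compare endpoints: proc3.start < proc4.start, proc3.start < proc4.end, proc3.end < proc4.start, proc3.end < proc4.end.
That pattern is 'before'.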